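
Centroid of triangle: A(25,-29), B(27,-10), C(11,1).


Gx = (25+27+11)/3 = 63/3 = 21.0000
Gy = (-29- 10+1)/3 = -38/3 = -12.6667

G = (21.0000, -12.6667)


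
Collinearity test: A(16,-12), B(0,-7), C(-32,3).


16*(-7-3) + 0*(3+ 12) - 32*(-12+ 7)
= -160 + 0 + 160 = 0

Yes, collinear (determinant = 0)


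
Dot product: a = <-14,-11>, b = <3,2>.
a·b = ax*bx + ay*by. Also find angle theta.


a·b = -14*3 - 11*2 = -42 - 22 = -64
|a| = sqrt(196+121) = 17.8045
|b| = sqrt(9+4) = 3.6056
cos(theta) = -64/(sqrt(317)*sqrt(13)) = -64/sqrt(4121) = -0.996962
theta = arccos(-64/sqrt(4121)) = 175.5328 degrees

a·b = -64, theta = 175.5328 deg


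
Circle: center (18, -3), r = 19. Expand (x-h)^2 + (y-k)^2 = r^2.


(x-18)^2 + (y+ 3)^2 = 19^2
D = -2h = -36, E = -2k = 6
F = h^2+k^2-r^2 = 324+9-361 = -28

x^2 + y^2 - 36x + 6y - 28 = 0


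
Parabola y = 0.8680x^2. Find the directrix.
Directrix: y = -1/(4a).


a = 0.8680
1/(4a) = 0.2880
directrix: y = -0.2880 = -0.2880

y = -0.2880


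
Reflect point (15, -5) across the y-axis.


Reflection rule for y-axis: (-x, y)
(15, -5) -> (-15, -5)

(-15, -5)


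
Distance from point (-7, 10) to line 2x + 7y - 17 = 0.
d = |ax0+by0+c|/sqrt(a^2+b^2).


|2*(-7) + 7*10 - 17| = |39| = 39
sqrt(4 + 49) = sqrt(53) = 7.2801
d = 39/sqrt(53) = 5.3571

5.3571


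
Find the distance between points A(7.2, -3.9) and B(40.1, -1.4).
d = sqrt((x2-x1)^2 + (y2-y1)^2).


dx = 40.1 - 7.2 = 32.9
dy = -1.4 + 3.9 = 2.5
d = sqrt(1082.41 + 6.25) = sqrt(1088.66) = 32.9948

32.9948


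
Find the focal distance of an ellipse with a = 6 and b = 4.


c^2 = 6^2 - 4^2 = 36 - 16 = 20
c = sqrt(20) = 4.4721

c = 4.4721


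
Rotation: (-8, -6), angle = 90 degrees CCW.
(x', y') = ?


cos(90) = 0, sin(90) = 1
x' = -8*0 + 6*1 = 6
y' = -8*1 - 6*0 = -8

(6, -8)


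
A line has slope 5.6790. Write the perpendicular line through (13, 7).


Perpendicular slope = -1/m1 = -1/5.6790 = -0.1761
b2 = y0 - m2*x0 = 7 + 13/5.6790 = 7 + 2.2891 = 9.2891

y = -0.1761x + 9.2891


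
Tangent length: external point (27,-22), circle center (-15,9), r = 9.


d = sqrt((27+ 15)^2 + (-22-9)^2) = sqrt(1764+961) = 52.2015
L = sqrt(2725.0000 - 81) = sqrt(2644.0000) = 51.4198

51.4198


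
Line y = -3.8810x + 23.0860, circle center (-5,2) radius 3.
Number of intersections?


Substitute y = -3.8810x + 23.0860: (x+ 5)^2 + (-3.8810x+23.0860-2)^2 = 9
Expand to Ax^2 + Bx + C = 0, where b-k = 21.086
A = 1+m^2 = 16.062161
B = 2(m(b-k) - h) = 2(-3.8810*21.086 + 5) = -153.669532
C = h^2 + (b-k)^2 - r^2 = 25 + 444.619396 - 9 = 460.619396
disc = B^2-4AC = 23614.3251 - 29594.1716 = -5979.8465
disc < 0

0 intersection points


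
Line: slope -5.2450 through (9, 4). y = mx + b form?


y - 4 = -5.2450(x - 9)
y = -5.2450x + 4 + 5.2450*9
y = -5.2450x + 51.2050

y = -5.2450x + 51.2050


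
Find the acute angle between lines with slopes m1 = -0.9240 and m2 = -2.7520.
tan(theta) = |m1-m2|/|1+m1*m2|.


m1-m2 = 1.828
1+m1*m2 = 3.542848
tan(theta) = |1.828/3.542848| = 0.515969
theta = arctan(|1.828/3.542848|) = 27.2923 degrees (acute angle)

27.2923 degrees


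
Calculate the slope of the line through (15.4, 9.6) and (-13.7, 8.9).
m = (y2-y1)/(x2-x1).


dy = 8.9 - 9.6 = -0.7
dx = -13.7 - 15.4 = -29.1
m = -0.7/(-29.1) = 0.0241

m = 0.0241


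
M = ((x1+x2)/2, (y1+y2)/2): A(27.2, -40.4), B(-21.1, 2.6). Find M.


Mx = (27.2 - 21.1)/2 = 6.1/2 = 3.0500
My = (-40.4 + 2.6)/2 = -37.8/2 = -18.9000

(3.0500, -18.9000)


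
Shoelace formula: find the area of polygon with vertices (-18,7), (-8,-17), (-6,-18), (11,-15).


sum(xi*y_{i+1}) = -18*(-17) - 8*(-18) - 6*(-15) + 11*7 = 617
sum(yi*x_{i+1}) = 7*(-8) - 17*(-6) - 18*11 - 15*(-18) = 118
Area = |617 - 118|/2 = 499/2 = 249.5000

249.5000 sq units


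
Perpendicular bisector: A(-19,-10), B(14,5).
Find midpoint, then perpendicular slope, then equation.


Midpoint = (-2.5, -2.5)
Slope of AB = dy/dx = 15/33 = 0.4545
Perp slope = -dx/dy = -33/15 = -2.2000
b = My - (perp slope)*Mx = -2.5 + (33*(-2.5))/15 = -2.5 - 5.5000 = -8.0000

y = -2.2000x - 8.0000


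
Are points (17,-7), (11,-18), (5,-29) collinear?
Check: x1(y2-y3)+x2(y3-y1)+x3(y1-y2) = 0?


17*(-18+ 29) + 11*(-29+ 7) + 5*(-7+ 18)
= 187 - 242 + 55 = 0

Yes, collinear (determinant = 0)


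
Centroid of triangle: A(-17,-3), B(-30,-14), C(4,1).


Gx = (-17- 30+4)/3 = -43/3 = -14.3333
Gy = (-3- 14+1)/3 = -16/3 = -5.3333

G = (-14.3333, -5.3333)


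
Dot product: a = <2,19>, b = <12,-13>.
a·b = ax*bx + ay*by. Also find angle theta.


a·b = 2*12 + 19*(-13) = 24 - 247 = -223
|a| = sqrt(4+361) = 19.1050
|b| = sqrt(144+169) = 17.6918
cos(theta) = -223/(sqrt(365)*sqrt(313)) = -223/sqrt(114245) = -0.659760
theta = arccos(-223/sqrt(114245)) = 131.2816 degrees

a·b = -223, theta = 131.2816 deg


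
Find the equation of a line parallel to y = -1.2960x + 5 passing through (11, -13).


Parallel lines have equal slopes.
m2 = -1.2960
b2 = -13 + 1.2960*11 = 1.2560

y = -1.2960x + 1.2560


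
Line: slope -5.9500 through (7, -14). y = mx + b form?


y + 14 = -5.9500(x - 7)
y = -5.9500x - 14 + 5.9500*7
y = -5.9500x + 27.6500

y = -5.9500x + 27.6500


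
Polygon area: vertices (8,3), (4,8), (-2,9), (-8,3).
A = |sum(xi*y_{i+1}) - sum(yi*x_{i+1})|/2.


sum(xi*y_{i+1}) = 8*8 + 4*9 - 2*3 - 8*3 = 70
sum(yi*x_{i+1}) = 3*4 + 8*(-2) + 9*(-8) + 3*8 = -52
Area = |70 + 52|/2 = 122/2 = 61.0000

61.0000 sq units


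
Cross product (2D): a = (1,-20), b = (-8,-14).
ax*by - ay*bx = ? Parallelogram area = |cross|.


cross = 1*(-14) + 20*(-8) = -14 - 160 = -174
Parallelogram area = |-174| = 174

cross = -174, parallelogram area = 174


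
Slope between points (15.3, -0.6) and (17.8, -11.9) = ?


dy = -11.9 + 0.6 = -11.3
dx = 17.8 - 15.3 = 2.5
m = -11.3/2.5 = -4.5200

m = -4.5200


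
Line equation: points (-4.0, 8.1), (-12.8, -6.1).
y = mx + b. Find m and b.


m = (-14.2)/(-8.8) = 1.6136
b = y1 - m*x1 = 8.1 - (-14.2*(-4.0))/(-8.8) = 8.1 + 6.4545 = 14.5545

y = 1.6136x + 14.5545


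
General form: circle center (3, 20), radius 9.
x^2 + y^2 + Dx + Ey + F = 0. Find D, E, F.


(x-3)^2 + (y-20)^2 = 9^2
D = -2h = -6, E = -2k = -40
F = h^2+k^2-r^2 = 9+400-81 = 328

D = -6, E = -40, F = 328


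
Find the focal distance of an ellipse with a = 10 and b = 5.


c^2 = 10^2 - 5^2 = 100 - 25 = 75
c = sqrt(75) = 8.6603

c = 8.6603


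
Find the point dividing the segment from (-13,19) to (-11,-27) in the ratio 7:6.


Px = (7*(-11) + 6*(-13))/13 = -155/13 = -11.9231
Py = (7*(-27) + 6*19)/13 = -75/13 = -5.7692

P = (-11.9231, -5.7692)


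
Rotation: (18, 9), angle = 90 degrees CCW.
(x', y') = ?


cos(90) = 0, sin(90) = 1
x' = 18*0 - 9*1 = -9
y' = 18*1 + 9*0 = 18

(-9, 18)


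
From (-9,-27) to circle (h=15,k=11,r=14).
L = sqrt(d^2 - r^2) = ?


d = sqrt((-9-15)^2 + (-27-11)^2) = sqrt(576+1444) = 44.9444
L = sqrt(2020.0000 - 196) = sqrt(1824.0000) = 42.7083

42.7083


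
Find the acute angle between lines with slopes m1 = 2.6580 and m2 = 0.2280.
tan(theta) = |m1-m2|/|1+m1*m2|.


m1-m2 = 2.43
1+m1*m2 = 1.606024
tan(theta) = |2.43/1.606024| = 1.513053
theta = arctan(|2.43/1.606024|) = 56.5387 degrees (acute angle)

56.5387 degrees


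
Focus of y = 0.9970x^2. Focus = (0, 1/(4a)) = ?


a = 0.9970
4a = 3.9880
focus = (0, 1/3.9880) = (0, 0.2508)

Focus = (0, 0.2508)


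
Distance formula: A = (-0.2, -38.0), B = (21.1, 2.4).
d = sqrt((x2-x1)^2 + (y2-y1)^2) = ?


dx = 21.1 + 0.2 = 21.3
dy = 2.4 + 38.0 = 40.4
d = sqrt(453.69 + 1632.16) = sqrt(2085.85) = 45.6711

45.6711


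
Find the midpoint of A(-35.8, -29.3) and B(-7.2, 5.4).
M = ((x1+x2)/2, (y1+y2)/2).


Mx = (-35.8 - 7.2)/2 = -43.0/2 = -21.5000
My = (-29.3 + 5.4)/2 = -23.9/2 = -11.9500

(-21.5000, -11.9500)


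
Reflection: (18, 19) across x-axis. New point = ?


Reflection rule for x-axis: (x, -y)
(18, 19) -> (18, -19)

(18, -19)


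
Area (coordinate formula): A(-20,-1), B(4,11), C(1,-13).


-20*(11+ 13) = -480
4*(-13+ 1) = -48
1*(-1-11) = -12
sum = -540
Area = |-540|/2 = 270.0000

270.0000 sq units


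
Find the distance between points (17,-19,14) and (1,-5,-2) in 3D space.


dx=-16, dy=14, dz=-16
d = sqrt(256+196+256) = sqrt(708) = 26.6083

26.6083


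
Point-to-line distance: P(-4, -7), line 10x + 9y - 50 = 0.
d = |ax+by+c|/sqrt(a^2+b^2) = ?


|10*(-4) + 9*(-7) - 50| = |-153| = 153
sqrt(100 + 81) = sqrt(181) = 13.4536
d = 153/sqrt(181) = 11.3724

11.3724


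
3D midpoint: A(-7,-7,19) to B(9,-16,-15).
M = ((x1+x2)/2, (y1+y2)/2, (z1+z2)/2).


Mx = (-7+9)/2 = 1.0000
My = (-7- 16)/2 = -11.5000
Mz = (19- 15)/2 = 2.0000

M = (1.0000, -11.5000, 2.0000)


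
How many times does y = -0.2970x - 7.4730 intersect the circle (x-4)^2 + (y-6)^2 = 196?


Substitute y = -0.2970x - 7.4730: (x-4)^2 + (-0.2970x- 7.4730-6)^2 = 196
Expand to Ax^2 + Bx + C = 0, where b-k = -13.473
A = 1+m^2 = 1.088209
B = 2(m(b-k) - h) = 2(-0.2970*(-13.473) - 4) = 0.002962
C = h^2 + (b-k)^2 - r^2 = 16 + 181.521729 - 196 = 1.521729
disc = B^2-4AC = 0 - 6.6238 = -6.6238
disc < 0

0 intersection points


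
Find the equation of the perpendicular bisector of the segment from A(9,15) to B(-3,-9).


Midpoint = (3, 3)
Slope of AB = dy/dx = -24/(-12) = 2.0000
Perp slope = -dx/dy = -12/24 = -0.5000
b = My - (perp slope)*Mx = 3 + (-12*3)/(-24) = 3 + 1.5000 = 4.5000

y = -0.5000x + 4.5000


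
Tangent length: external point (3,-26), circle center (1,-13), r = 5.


d = sqrt((3-1)^2 + (-26+ 13)^2) = sqrt(4+169) = 13.1529
L = sqrt(173.0000 - 25) = sqrt(148.0000) = 12.1655

12.1655


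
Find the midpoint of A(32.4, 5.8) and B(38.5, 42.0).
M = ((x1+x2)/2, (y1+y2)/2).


Mx = (32.4 + 38.5)/2 = 70.9/2 = 35.4500
My = (5.8 + 42.0)/2 = 47.8/2 = 23.9000

(35.4500, 23.9000)


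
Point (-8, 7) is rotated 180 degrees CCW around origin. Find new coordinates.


cos(180) = -1, sin(180) = 0
x' = -8*(-1) - 7*0 = 8
y' = -8*0 + 7*(-1) = -7

(8, -7)


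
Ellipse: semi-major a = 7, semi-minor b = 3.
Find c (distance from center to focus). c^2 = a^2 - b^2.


c^2 = 7^2 - 3^2 = 49 - 9 = 40
c = sqrt(40) = 6.3246

c = 6.3246


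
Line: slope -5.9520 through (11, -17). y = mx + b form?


y + 17 = -5.9520(x - 11)
y = -5.9520x - 17 + 5.9520*11
y = -5.9520x + 48.4720

y = -5.9520x + 48.4720


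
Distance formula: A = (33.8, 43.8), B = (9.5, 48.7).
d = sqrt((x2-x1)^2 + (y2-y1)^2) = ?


dx = 9.5 - 33.8 = -24.3
dy = 48.7 - 43.8 = 4.9
d = sqrt(590.49 + 24.01) = sqrt(614.5) = 24.7891

24.7891


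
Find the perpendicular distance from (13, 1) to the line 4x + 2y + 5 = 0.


|4*13 + 2*1 + 5| = |59| = 59
sqrt(16 + 4) = sqrt(20) = 4.4721
d = 59/sqrt(20) = 13.1928

13.1928


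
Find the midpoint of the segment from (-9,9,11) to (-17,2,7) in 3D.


Mx = (-9- 17)/2 = -13.0000
My = (9+2)/2 = 5.5000
Mz = (11+7)/2 = 9.0000

M = (-13.0000, 5.5000, 9.0000)


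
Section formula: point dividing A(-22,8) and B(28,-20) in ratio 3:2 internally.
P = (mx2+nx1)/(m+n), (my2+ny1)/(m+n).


Px = (3*28 + 2*(-22))/5 = 40/5 = 8.0000
Py = (3*(-20) + 2*8)/5 = -44/5 = -8.8000

P = (8.0000, -8.8000)


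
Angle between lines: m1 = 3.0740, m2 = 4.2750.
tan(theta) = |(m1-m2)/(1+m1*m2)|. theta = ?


m1-m2 = -1.201
1+m1*m2 = 14.14135
tan(theta) = |-1.201/14.14135| = 0.084928
theta = arctan(|-1.201/14.14135|) = 4.8544 degrees (acute angle)

4.8544 degrees


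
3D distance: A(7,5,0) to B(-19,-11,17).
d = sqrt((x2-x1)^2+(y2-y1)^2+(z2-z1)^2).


dx=-26, dy=-16, dz=17
d = sqrt(676+256+289) = sqrt(1221) = 34.9428

34.9428


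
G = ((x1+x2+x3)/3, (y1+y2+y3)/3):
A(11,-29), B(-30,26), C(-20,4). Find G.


Gx = (11- 30- 20)/3 = -39/3 = -13.0000
Gy = (-29+26+4)/3 = 1/3 = 0.3333

G = (-13.0000, 0.3333)


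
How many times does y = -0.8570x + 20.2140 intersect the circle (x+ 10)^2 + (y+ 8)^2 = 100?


Substitute y = -0.8570x + 20.2140: (x+ 10)^2 + (-0.8570x+20.2140+ 8)^2 = 100
Expand to Ax^2 + Bx + C = 0, where b-k = 28.214
A = 1+m^2 = 1.734449
B = 2(m(b-k) - h) = 2(-0.8570*28.214 + 10) = -28.358796
C = h^2 + (b-k)^2 - r^2 = 100 + 796.029796 - 100 = 796.029796
disc = B^2-4AC = 804.2213 - 5522.6923 = -4718.4710
disc < 0

0 intersection points


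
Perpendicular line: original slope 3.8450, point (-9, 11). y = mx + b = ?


Perpendicular slope = -1/m1 = -1/3.8450 = -0.2601
b2 = y0 - m2*x0 = 11 - 9/3.8450 = 11 - 2.3407 = 8.6593

y = -0.2601x + 8.6593


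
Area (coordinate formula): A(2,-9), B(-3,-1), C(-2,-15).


2*(-1+ 15) = 28
-3*(-15+ 9) = 18
-2*(-9+ 1) = 16
sum = 62
Area = |62|/2 = 31.0000

31.0000 sq units


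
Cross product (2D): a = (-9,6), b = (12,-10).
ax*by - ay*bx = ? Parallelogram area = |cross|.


cross = -9*(-10) - 6*12 = 90 - 72 = 18
Parallelogram area = |18| = 18

cross = 18, parallelogram area = 18


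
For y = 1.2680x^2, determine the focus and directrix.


a = 1.2680
1/(4a) = 0.1972
Focus = (0, 0.1972)
Directrix: y = -0.1972

Focus = (0, 0.1972), Directrix: y = -0.1972


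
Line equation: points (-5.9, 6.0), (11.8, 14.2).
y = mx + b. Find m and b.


m = (8.2)/(17.7) = 0.4633
b = y1 - m*x1 = 6.0 - (8.2*(-5.9))/(17.7) = 6.0 + 2.7333 = 8.7333

y = 0.4633x + 8.7333


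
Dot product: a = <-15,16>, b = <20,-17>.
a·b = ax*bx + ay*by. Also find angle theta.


a·b = -15*20 + 16*(-17) = -300 - 272 = -572
|a| = sqrt(225+256) = 21.9317
|b| = sqrt(400+289) = 26.2488
cos(theta) = -572/(sqrt(481)*sqrt(689)) = -572/sqrt(331409) = -0.993605
theta = arccos(-572/sqrt(331409)) = 173.5169 degrees

a·b = -572, theta = 173.5169 deg


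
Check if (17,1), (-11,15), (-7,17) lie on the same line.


17*(15-17) - 11*(17-1) - 7*(1-15)
= -34 - 176 + 98 = -112

No, not collinear (determinant = -112)


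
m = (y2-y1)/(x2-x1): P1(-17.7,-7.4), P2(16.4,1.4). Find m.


dy = 1.4 + 7.4 = 8.8
dx = 16.4 + 17.7 = 34.1
m = 8.8/34.1 = 0.2581

m = 0.2581


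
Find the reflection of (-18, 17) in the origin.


Reflection rule for origin: (-x, -y)
(-18, 17) -> (18, -17)

(18, -17)


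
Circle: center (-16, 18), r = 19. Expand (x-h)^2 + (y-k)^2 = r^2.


(x+ 16)^2 + (y-18)^2 = 19^2
D = -2h = 32, E = -2k = -36
F = h^2+k^2-r^2 = 256+324-361 = 219

x^2 + y^2 + 32x - 36y + 219 = 0


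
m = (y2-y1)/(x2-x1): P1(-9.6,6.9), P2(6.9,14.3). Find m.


dy = 14.3 - 6.9 = 7.4
dx = 6.9 + 9.6 = 16.5
m = 7.4/16.5 = 0.4485

m = 0.4485


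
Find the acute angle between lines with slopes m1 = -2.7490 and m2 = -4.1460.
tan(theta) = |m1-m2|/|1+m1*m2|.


m1-m2 = 1.397
1+m1*m2 = 12.397354
tan(theta) = |1.397/12.397354| = 0.112685
theta = arctan(|1.397/12.397354|) = 6.4293 degrees (acute angle)

6.4293 degrees


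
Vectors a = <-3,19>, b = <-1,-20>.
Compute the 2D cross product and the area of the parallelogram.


cross = -3*(-20) - 19*(-1) = 60 + 19 = 79
Parallelogram area = |79| = 79

cross = 79, parallelogram area = 79


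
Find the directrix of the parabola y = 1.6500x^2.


a = 1.6500
1/(4a) = 0.1515
directrix: y = -0.1515 = -0.1515

y = -0.1515


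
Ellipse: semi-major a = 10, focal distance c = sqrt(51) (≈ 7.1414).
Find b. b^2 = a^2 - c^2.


b^2 = 10^2 - (sqrt(51))^2 = 100 - 51 = 49
b = sqrt(49) = 7

b = 7


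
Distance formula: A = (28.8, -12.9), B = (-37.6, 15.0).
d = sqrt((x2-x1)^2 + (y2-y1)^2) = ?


dx = -37.6 - 28.8 = -66.4
dy = 15.0 + 12.9 = 27.9
d = sqrt(4408.96 + 778.41) = sqrt(5187.37) = 72.0234

72.0234


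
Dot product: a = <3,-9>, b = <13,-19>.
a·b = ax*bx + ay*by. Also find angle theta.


a·b = 3*13 - 9*(-19) = 39 + 171 = 210
|a| = sqrt(9+81) = 9.4868
|b| = sqrt(169+361) = 23.0217
cos(theta) = 210/(sqrt(90)*sqrt(530)) = 210/sqrt(47700) = 0.961524
theta = arccos(210/sqrt(47700)) = 15.9454 degrees

a·b = 210, theta = 15.9454 deg


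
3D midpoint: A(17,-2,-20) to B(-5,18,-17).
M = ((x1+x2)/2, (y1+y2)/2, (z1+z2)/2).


Mx = (17- 5)/2 = 6.0000
My = (-2+18)/2 = 8.0000
Mz = (-20- 17)/2 = -18.5000

M = (6.0000, 8.0000, -18.5000)


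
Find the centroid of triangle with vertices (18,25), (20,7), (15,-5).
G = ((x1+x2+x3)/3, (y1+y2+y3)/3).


Gx = (18+20+15)/3 = 53/3 = 17.6667
Gy = (25+7- 5)/3 = 27/3 = 9.0000

G = (17.6667, 9.0000)


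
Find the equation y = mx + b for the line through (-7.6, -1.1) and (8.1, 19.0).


m = (20.1)/(15.7) = 1.2803
b = y1 - m*x1 = -1.1 - (20.1*(-7.6))/(15.7) = -1.1 + 9.7299 = 8.6299

y = 1.2803x + 8.6299


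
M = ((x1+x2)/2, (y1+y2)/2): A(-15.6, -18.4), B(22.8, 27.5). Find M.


Mx = (-15.6 + 22.8)/2 = 7.2/2 = 3.6000
My = (-18.4 + 27.5)/2 = 9.1/2 = 4.5500

(3.6000, 4.5500)


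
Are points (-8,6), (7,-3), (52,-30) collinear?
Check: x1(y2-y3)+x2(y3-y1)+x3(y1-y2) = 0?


-8*(-3+ 30) + 7*(-30-6) + 52*(6+ 3)
= -216 - 252 + 468 = 0

Yes, collinear (determinant = 0)


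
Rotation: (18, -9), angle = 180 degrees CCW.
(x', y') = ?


cos(180) = -1, sin(180) = 0
x' = 18*(-1) + 9*0 = -18
y' = 18*0 - 9*(-1) = 9

(-18, 9)


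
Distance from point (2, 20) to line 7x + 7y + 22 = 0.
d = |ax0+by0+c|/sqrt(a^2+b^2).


|7*2 + 7*20 + 22| = |176| = 176
sqrt(49 + 49) = sqrt(98) = 9.8995
d = 176/sqrt(98) = 17.7787

17.7787


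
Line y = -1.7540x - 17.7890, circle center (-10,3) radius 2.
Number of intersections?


Substitute y = -1.7540x - 17.7890: (x+ 10)^2 + (-1.7540x- 17.7890-3)^2 = 4
Expand to Ax^2 + Bx + C = 0, where b-k = -20.789
A = 1+m^2 = 4.076516
B = 2(m(b-k) - h) = 2(-1.7540*(-20.789) + 10) = 92.927812
C = h^2 + (b-k)^2 - r^2 = 100 + 432.182521 - 4 = 528.182521
disc = B^2-4AC = 8635.5782 - 8612.5780 = 23.0002
disc > 0

2 intersection points


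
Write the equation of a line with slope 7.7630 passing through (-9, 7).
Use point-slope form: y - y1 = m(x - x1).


y - 7 = 7.7630(x + 9)
y = 7.7630x + 7 - 7.7630*(-9)
y = 7.7630x + 76.8670

y = 7.7630x + 76.8670


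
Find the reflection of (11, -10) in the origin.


Reflection rule for origin: (-x, -y)
(11, -10) -> (-11, 10)

(-11, 10)


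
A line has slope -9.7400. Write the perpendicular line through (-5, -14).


Perpendicular slope = -1/m1 = -1/(-9.7400) = 0.1027
b2 = y0 - m2*x0 = -14 - 5/(-9.7400) = -14 + 0.5133 = -13.4867

y = 0.1027x - 13.4867


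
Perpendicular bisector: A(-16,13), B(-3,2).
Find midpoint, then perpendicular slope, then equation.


Midpoint = (-9.5, 7.5)
Slope of AB = dy/dx = -11/13 = -0.8462
Perp slope = -dx/dy = 13/11 = 1.1818
b = My - (perp slope)*Mx = 7.5 + (13*(-9.5))/(-11) = 7.5 + 11.2273 = 18.7273

y = 1.1818x + 18.7273


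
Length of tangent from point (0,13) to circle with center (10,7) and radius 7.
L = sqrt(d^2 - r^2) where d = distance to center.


d = sqrt((0-10)^2 + (13-7)^2) = sqrt(100+36) = 11.6619
L = sqrt(136.0000 - 49) = sqrt(87.0000) = 9.3274

9.3274


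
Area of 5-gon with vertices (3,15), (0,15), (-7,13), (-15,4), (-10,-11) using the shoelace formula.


sum(xi*y_{i+1}) = 3*15 + 0*13 - 7*4 - 15*(-11) - 10*15 = 32
sum(yi*x_{i+1}) = 15*0 + 15*(-7) + 13*(-15) + 4*(-10) - 11*3 = -373
Area = |32 + 373|/2 = 405/2 = 202.5000

202.5000 sq units


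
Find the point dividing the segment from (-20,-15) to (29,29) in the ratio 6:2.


Px = (6*29 + 2*(-20))/8 = 134/8 = 16.7500
Py = (6*29 + 2*(-15))/8 = 144/8 = 18.0000

P = (16.7500, 18.0000)


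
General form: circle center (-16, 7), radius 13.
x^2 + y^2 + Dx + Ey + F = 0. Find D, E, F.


(x+ 16)^2 + (y-7)^2 = 13^2
D = -2h = 32, E = -2k = -14
F = h^2+k^2-r^2 = 256+49-169 = 136

D = 32, E = -14, F = 136


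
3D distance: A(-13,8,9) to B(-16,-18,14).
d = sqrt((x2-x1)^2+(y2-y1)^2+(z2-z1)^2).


dx=-3, dy=-26, dz=5
d = sqrt(9+676+25) = sqrt(710) = 26.6458

26.6458


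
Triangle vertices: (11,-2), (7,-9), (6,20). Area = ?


11*(-9-20) = -319
7*(20+ 2) = 154
6*(-2+ 9) = 42
sum = -123
Area = |-123|/2 = 61.5000

61.5000 sq units


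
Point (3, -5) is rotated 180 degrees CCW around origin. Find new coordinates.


cos(180) = -1, sin(180) = 0
x' = 3*(-1) + 5*0 = -3
y' = 3*0 - 5*(-1) = 5

(-3, 5)


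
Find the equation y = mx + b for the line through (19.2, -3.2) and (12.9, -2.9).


m = (0.3)/(-6.3) = -0.0476
b = y1 - m*x1 = -3.2 - (0.3*19.2)/(-6.3) = -3.2 + 0.9143 = -2.2857

y = -0.0476x - 2.2857


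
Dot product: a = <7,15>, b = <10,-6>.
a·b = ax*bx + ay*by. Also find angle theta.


a·b = 7*10 + 15*(-6) = 70 - 90 = -20
|a| = sqrt(49+225) = 16.5529
|b| = sqrt(100+36) = 11.6619
cos(theta) = -20/(sqrt(274)*sqrt(136)) = -20/sqrt(37264) = -0.103606
theta = arccos(-20/sqrt(37264)) = 95.9469 degrees

a·b = -20, theta = 95.9469 deg


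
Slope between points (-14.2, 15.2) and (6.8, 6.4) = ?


dy = 6.4 - 15.2 = -8.8
dx = 6.8 + 14.2 = 21.0
m = -8.8/21.0 = -0.4190

m = -0.4190


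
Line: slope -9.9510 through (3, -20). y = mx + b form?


y + 20 = -9.9510(x - 3)
y = -9.9510x - 20 + 9.9510*3
y = -9.9510x + 9.8530

y = -9.9510x + 9.8530


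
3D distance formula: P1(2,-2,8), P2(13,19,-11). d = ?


dx=11, dy=21, dz=-19
d = sqrt(121+441+361) = sqrt(923) = 30.3809

30.3809


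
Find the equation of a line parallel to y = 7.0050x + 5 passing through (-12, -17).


Parallel lines have equal slopes.
m2 = 7.0050
b2 = -17 - 7.0050*(-12) = 67.0600

y = 7.0050x + 67.0600


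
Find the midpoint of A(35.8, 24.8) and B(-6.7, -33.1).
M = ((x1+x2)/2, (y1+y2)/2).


Mx = (35.8 - 6.7)/2 = 29.1/2 = 14.5500
My = (24.8 - 33.1)/2 = -8.3/2 = -4.1500

(14.5500, -4.1500)


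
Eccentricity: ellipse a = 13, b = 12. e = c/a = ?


c = sqrt(169-144) = sqrt(25) = 5.0000
e = c/a = 5/13 = 0.3846

e = 0.3846


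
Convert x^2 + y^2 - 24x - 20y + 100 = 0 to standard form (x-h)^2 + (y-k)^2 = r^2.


h = -D/2 = 24/2 = 12
k = -E/2 = 20/2 = 10
r^2 = h^2 + k^2 - F = 144 + 100 - 100 = 144
r = 12

Center (12, 10), radius = 12


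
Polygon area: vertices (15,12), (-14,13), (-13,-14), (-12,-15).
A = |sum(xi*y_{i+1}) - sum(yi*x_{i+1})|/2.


sum(xi*y_{i+1}) = 15*13 - 14*(-14) - 13*(-15) - 12*12 = 442
sum(yi*x_{i+1}) = 12*(-14) + 13*(-13) - 14*(-12) - 15*15 = -394
Area = |442 + 394|/2 = 836/2 = 418.0000

418.0000 sq units


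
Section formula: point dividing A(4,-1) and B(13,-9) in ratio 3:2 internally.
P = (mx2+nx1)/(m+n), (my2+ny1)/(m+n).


Px = (3*13 + 2*4)/5 = 47/5 = 9.4000
Py = (3*(-9) + 2*(-1))/5 = -29/5 = -5.8000

P = (9.4000, -5.8000)


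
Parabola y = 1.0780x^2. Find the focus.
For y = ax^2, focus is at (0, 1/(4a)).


a = 1.0780
4a = 4.3120
focus = (0, 1/4.3120) = (0, 0.2319)

Focus = (0, 0.2319)


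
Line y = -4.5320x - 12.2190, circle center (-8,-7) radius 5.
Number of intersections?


Substitute y = -4.5320x - 12.2190: (x+ 8)^2 + (-4.5320x- 12.2190+ 7)^2 = 25
Expand to Ax^2 + Bx + C = 0, where b-k = -5.219
A = 1+m^2 = 21.539024
B = 2(m(b-k) - h) = 2(-4.5320*(-5.219) + 8) = 63.305016
C = h^2 + (b-k)^2 - r^2 = 64 + 27.237961 - 25 = 66.237961
disc = B^2-4AC = 4007.5251 - 5706.8041 = -1699.2790
disc < 0

0 intersection points


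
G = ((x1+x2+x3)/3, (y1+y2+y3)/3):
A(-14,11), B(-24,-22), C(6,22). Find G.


Gx = (-14- 24+6)/3 = -32/3 = -10.6667
Gy = (11- 22+22)/3 = 11/3 = 3.6667

G = (-10.6667, 3.6667)


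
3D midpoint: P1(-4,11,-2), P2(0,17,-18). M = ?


Mx = (-4+0)/2 = -2.0000
My = (11+17)/2 = 14.0000
Mz = (-2- 18)/2 = -10.0000

M = (-2.0000, 14.0000, -10.0000)


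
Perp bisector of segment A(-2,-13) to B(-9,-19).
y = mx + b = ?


Midpoint = (-5.5, -16)
Slope of AB = dy/dx = -6/(-7) = 0.8571
Perp slope = -dx/dy = -7/6 = -1.1667
b = My - (perp slope)*Mx = -16 + (-7*(-5.5))/(-6) = -16 - 6.4167 = -22.4167

y = -1.1667x - 22.4167


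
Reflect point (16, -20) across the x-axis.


Reflection rule for x-axis: (x, -y)
(16, -20) -> (16, 20)

(16, 20)


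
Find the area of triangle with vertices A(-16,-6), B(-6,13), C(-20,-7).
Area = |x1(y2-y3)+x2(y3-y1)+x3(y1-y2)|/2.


-16*(13+ 7) = -320
-6*(-7+ 6) = 6
-20*(-6-13) = 380
sum = 66
Area = |66|/2 = 33.0000

33.0000 sq units


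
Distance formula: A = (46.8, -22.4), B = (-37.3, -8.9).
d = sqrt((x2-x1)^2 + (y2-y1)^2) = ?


dx = -37.3 - 46.8 = -84.1
dy = -8.9 + 22.4 = 13.5
d = sqrt(7072.81 + 182.25) = sqrt(7255.06) = 85.1766

85.1766


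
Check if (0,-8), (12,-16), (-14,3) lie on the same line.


0*(-16-3) + 12*(3+ 8) - 14*(-8+ 16)
= 0 + 132 - 112 = 20

No, not collinear (determinant = 20)


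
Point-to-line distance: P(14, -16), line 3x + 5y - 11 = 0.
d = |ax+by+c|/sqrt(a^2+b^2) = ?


|3*14 + 5*(-16) - 11| = |-49| = 49
sqrt(9 + 25) = sqrt(34) = 5.8310
d = 49/sqrt(34) = 8.4034

8.4034


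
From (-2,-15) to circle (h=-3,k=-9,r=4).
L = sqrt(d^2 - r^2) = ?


d = sqrt((-2+ 3)^2 + (-15+ 9)^2) = sqrt(1+36) = 6.0828
L = sqrt(37.0000 - 16) = sqrt(21.0000) = 4.5826

4.5826


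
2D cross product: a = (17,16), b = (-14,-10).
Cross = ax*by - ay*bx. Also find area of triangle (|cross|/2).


cross = 17*(-10) - 16*(-14) = -170 + 224 = 54
Triangle area = |54|/2 = 54/2 = 27.0000

cross = 54, triangle area = 27.0000


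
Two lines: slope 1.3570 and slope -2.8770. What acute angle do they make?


m1-m2 = 4.234
1+m1*m2 = -2.904089
tan(theta) = |4.234/(-2.904089)| = 1.457944
theta = arctan(|4.234/(-2.904089)|) = 55.5539 degrees (acute angle)

55.5539 degrees


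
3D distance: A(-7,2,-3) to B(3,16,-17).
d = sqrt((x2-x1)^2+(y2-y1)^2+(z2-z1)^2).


dx=10, dy=14, dz=-14
d = sqrt(100+196+196) = sqrt(492) = 22.1811

22.1811


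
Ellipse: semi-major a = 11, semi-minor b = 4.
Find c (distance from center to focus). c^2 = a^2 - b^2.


c^2 = 11^2 - 4^2 = 121 - 16 = 105
c = sqrt(105) = 10.2470

c = 10.2470


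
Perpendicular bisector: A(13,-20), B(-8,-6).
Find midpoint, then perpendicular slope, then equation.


Midpoint = (2.5, -13)
Slope of AB = dy/dx = 14/(-21) = -0.6667
Perp slope = -dx/dy = 21/14 = 1.5000
b = My - (perp slope)*Mx = -13 + (-21*2.5)/14 = -13 - 3.7500 = -16.7500

y = 1.5000x - 16.7500


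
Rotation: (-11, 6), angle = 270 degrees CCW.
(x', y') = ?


cos(270) = 0, sin(270) = -1
x' = -11*0 - 6*(-1) = 6
y' = -11*(-1) + 6*0 = 11

(6, 11)


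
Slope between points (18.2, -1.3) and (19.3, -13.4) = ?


dy = -13.4 + 1.3 = -12.1
dx = 19.3 - 18.2 = 1.1
m = -12.1/1.1 = -11.0000

m = -11.0000


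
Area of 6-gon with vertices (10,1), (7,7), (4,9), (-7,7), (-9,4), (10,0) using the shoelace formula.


sum(xi*y_{i+1}) = 10*7 + 7*9 + 4*7 - 7*4 - 9*0 + 10*1 = 143
sum(yi*x_{i+1}) = 1*7 + 7*4 + 9*(-7) + 7*(-9) + 4*10 + 0*10 = -51
Area = |143 + 51|/2 = 194/2 = 97.0000

97.0000 sq units


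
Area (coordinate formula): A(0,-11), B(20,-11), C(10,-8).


0*(-11+ 8) = 0
20*(-8+ 11) = 60
10*(-11+ 11) = 0
sum = 60
Area = |60|/2 = 30.0000

30.0000 sq units


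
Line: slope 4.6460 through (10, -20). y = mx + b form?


y + 20 = 4.6460(x - 10)
y = 4.6460x - 20 - 4.6460*10
y = 4.6460x - 66.4600

y = 4.6460x - 66.4600


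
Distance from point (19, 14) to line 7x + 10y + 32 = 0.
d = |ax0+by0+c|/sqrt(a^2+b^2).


|7*19 + 10*14 + 32| = |305| = 305
sqrt(49 + 100) = sqrt(149) = 12.2066
d = 305/sqrt(149) = 24.9866

24.9866


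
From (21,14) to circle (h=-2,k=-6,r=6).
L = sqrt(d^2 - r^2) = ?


d = sqrt((21+ 2)^2 + (14+ 6)^2) = sqrt(529+400) = 30.4795
L = sqrt(929.0000 - 36) = sqrt(893.0000) = 29.8831

29.8831


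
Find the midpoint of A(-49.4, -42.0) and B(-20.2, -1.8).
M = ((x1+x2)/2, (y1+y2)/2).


Mx = (-49.4 - 20.2)/2 = -69.6/2 = -34.8000
My = (-42.0 - 1.8)/2 = -43.8/2 = -21.9000

(-34.8000, -21.9000)


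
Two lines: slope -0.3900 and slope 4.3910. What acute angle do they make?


m1-m2 = -4.781
1+m1*m2 = -0.71249
tan(theta) = |-4.781/(-0.71249)| = 6.710270
theta = arctan(|-4.781/(-0.71249)|) = 81.5239 degrees (acute angle)

81.5239 degrees


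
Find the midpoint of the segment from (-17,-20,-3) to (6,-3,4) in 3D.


Mx = (-17+6)/2 = -5.5000
My = (-20- 3)/2 = -11.5000
Mz = (-3+4)/2 = 0.5000

M = (-5.5000, -11.5000, 0.5000)


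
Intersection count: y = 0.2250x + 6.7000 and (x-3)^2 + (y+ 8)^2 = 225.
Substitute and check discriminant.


Substitute y = 0.2250x + 6.7000: (x-3)^2 + (0.2250x+6.7000+ 8)^2 = 225
Expand to Ax^2 + Bx + C = 0, where b-k = 14.7
A = 1+m^2 = 1.050625
B = 2(m(b-k) - h) = 2(0.2250*14.7 - 3) = 0.615
C = h^2 + (b-k)^2 - r^2 = 9 + 216.09 - 225 = 0.09
disc = B^2-4AC = 0.3782 - 0.3782 = 0
disc = 0

1 intersection point (tangent)


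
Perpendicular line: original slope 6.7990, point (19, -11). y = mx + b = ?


Perpendicular slope = -1/m1 = -1/6.7990 = -0.1471
b2 = y0 - m2*x0 = -11 + 19/6.7990 = -11 + 2.7945 = -8.2055

y = -0.1471x - 8.2055


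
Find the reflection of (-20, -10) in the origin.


Reflection rule for origin: (-x, -y)
(-20, -10) -> (20, 10)

(20, 10)


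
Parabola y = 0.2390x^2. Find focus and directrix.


a = 0.2390
1/(4a) = 1.0460
Focus = (0, 1.0460)
Directrix: y = -1.0460

Focus = (0, 1.0460), Directrix: y = -1.0460


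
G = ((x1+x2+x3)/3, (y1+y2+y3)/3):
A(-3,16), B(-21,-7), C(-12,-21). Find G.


Gx = (-3- 21- 12)/3 = -36/3 = -12.0000
Gy = (16- 7- 21)/3 = -12/3 = -4.0000

G = (-12.0000, -4.0000)


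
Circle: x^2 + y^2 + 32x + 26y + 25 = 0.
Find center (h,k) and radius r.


h = -D/2 = -32/2 = -16
k = -E/2 = -26/2 = -13
r^2 = h^2 + k^2 - F = 256 + 169 - 25 = 400
r = 20

Center (-16, -13), radius = 20


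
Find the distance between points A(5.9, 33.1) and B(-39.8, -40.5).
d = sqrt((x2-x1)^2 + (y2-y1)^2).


dx = -39.8 - 5.9 = -45.7
dy = -40.5 - 33.1 = -73.6
d = sqrt(2088.49 + 5416.96) = sqrt(7505.45) = 86.6340

86.6340


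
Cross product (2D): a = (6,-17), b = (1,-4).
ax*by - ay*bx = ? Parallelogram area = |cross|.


cross = 6*(-4) + 17*1 = -24 + 17 = -7
Parallelogram area = |-7| = 7

cross = -7, parallelogram area = 7


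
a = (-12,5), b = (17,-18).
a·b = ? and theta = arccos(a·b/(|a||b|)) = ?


a·b = -12*17 + 5*(-18) = -204 - 90 = -294
|a| = sqrt(144+25) = 13.0000
|b| = sqrt(289+324) = 24.7588
cos(theta) = -294/(sqrt(169)*sqrt(613)) = -294/sqrt(103597) = -0.913427
theta = arccos(-294/sqrt(103597)) = 155.9833 degrees

a·b = -294, theta = 155.9833 deg


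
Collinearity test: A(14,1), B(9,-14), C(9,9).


14*(-14-9) + 9*(9-1) + 9*(1+ 14)
= -322 + 72 + 135 = -115

No, not collinear (determinant = -115)


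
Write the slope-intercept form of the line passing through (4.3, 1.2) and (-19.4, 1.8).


m = (0.6)/(-23.7) = -0.0253
b = y1 - m*x1 = 1.2 - (0.6*4.3)/(-23.7) = 1.2 + 0.1089 = 1.3089

y = -0.0253x + 1.3089


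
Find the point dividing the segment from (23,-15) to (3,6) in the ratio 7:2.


Px = (7*3 + 2*23)/9 = 67/9 = 7.4444
Py = (7*6 + 2*(-15))/9 = 12/9 = 1.3333

P = (7.4444, 1.3333)


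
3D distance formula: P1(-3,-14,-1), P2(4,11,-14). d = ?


dx=7, dy=25, dz=-13
d = sqrt(49+625+169) = sqrt(843) = 29.0345

29.0345


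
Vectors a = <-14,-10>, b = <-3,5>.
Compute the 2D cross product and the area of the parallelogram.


cross = -14*5 + 10*(-3) = -70 - 30 = -100
Parallelogram area = |-100| = 100

cross = -100, parallelogram area = 100


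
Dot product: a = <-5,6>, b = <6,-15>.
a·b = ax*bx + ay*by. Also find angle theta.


a·b = -5*6 + 6*(-15) = -30 - 90 = -120
|a| = sqrt(25+36) = 7.8102
|b| = sqrt(36+225) = 16.1555
cos(theta) = -120/(sqrt(61)*sqrt(261)) = -120/sqrt(15921) = -0.951034
theta = arccos(-120/sqrt(15921)) = 161.9958 degrees

a·b = -120, theta = 161.9958 deg


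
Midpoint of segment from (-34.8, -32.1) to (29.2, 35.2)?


Mx = (-34.8 + 29.2)/2 = -5.6/2 = -2.8000
My = (-32.1 + 35.2)/2 = 3.1/2 = 1.5500

(-2.8000, 1.5500)


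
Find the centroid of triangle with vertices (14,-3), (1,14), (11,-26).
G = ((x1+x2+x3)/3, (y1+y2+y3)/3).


Gx = (14+1+11)/3 = 26/3 = 8.6667
Gy = (-3+14- 26)/3 = -15/3 = -5.0000

G = (8.6667, -5.0000)


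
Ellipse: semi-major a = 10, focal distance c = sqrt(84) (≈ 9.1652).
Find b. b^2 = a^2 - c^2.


b^2 = 10^2 - (sqrt(84))^2 = 100 - 84 = 16
b = sqrt(16) = 4

b = 4


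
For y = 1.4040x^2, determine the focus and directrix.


a = 1.4040
1/(4a) = 0.1781
Focus = (0, 0.1781)
Directrix: y = -0.1781

Focus = (0, 0.1781), Directrix: y = -0.1781


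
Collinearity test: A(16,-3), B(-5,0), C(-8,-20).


16*(0+ 20) - 5*(-20+ 3) - 8*(-3-0)
= 320 + 85 + 24 = 429

No, not collinear (determinant = 429)


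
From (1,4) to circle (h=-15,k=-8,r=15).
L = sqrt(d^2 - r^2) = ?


d = sqrt((1+ 15)^2 + (4+ 8)^2) = sqrt(256+144) = 20.0000
L = sqrt(400.0000 - 225) = sqrt(175.0000) = 13.2288

13.2288


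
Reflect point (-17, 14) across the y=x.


Reflection rule for y=x: (y, x)
(-17, 14) -> (14, -17)

(14, -17)


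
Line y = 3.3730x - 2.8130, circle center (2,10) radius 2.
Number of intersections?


Substitute y = 3.3730x - 2.8130: (x-2)^2 + (3.3730x- 2.8130-10)^2 = 4
Expand to Ax^2 + Bx + C = 0, where b-k = -12.813
A = 1+m^2 = 12.377129
B = 2(m(b-k) - h) = 2(3.3730*(-12.813) - 2) = -90.436498
C = h^2 + (b-k)^2 - r^2 = 4 + 164.172969 - 4 = 164.172969
disc = B^2-4AC = 8178.7602 - 8127.9601 = 50.8001
disc > 0

2 intersection points


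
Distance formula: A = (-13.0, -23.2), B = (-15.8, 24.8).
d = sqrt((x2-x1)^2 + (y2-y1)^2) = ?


dx = -15.8 + 13.0 = -2.8
dy = 24.8 + 23.2 = 48.0
d = sqrt(7.84 + 2304.0) = sqrt(2311.84) = 48.0816

48.0816


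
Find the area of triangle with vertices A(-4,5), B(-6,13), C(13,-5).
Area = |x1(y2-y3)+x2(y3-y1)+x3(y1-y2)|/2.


-4*(13+ 5) = -72
-6*(-5-5) = 60
13*(5-13) = -104
sum = -116
Area = |-116|/2 = 58.0000

58.0000 sq units


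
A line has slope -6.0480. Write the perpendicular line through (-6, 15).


Perpendicular slope = -1/m1 = -1/(-6.0480) = 0.1653
b2 = y0 - m2*x0 = 15 - 6/(-6.0480) = 15 + 0.9921 = 15.9921

y = 0.1653x + 15.9921


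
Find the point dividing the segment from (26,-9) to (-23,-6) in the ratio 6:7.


Px = (6*(-23) + 7*26)/13 = 44/13 = 3.3846
Py = (6*(-6) + 7*(-9))/13 = -99/13 = -7.6154

P = (3.3846, -7.6154)


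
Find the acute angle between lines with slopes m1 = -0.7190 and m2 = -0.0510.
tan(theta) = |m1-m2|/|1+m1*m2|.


m1-m2 = -0.668
1+m1*m2 = 1.036669
tan(theta) = |-0.668/1.036669| = 0.644372
theta = arctan(|-0.668/1.036669|) = 32.7966 degrees (acute angle)

32.7966 degrees


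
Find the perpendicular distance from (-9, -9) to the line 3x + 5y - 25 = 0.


|3*(-9) + 5*(-9) - 25| = |-97| = 97
sqrt(9 + 25) = sqrt(34) = 5.8310
d = 97/sqrt(34) = 16.6354

16.6354


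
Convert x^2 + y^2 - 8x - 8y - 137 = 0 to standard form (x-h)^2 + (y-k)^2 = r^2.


h = -D/2 = 8/2 = 4
k = -E/2 = 8/2 = 4
r^2 = h^2 + k^2 - F = 16 + 16 + 137 = 169
r = 13

Center (4, 4), radius = 13


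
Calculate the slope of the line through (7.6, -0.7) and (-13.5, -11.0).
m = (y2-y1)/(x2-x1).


dy = -11.0 + 0.7 = -10.3
dx = -13.5 - 7.6 = -21.1
m = -10.3/(-21.1) = 0.4882

m = 0.4882


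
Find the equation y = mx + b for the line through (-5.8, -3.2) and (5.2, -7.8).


m = (-4.6)/(11.0) = -0.4182
b = y1 - m*x1 = -3.2 - (-4.6*(-5.8))/(11.0) = -3.2 - 2.4255 = -5.6255

y = -0.4182x - 5.6255


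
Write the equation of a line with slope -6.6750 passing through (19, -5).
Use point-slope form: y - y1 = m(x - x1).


y + 5 = -6.6750(x - 19)
y = -6.6750x - 5 + 6.6750*19
y = -6.6750x + 121.8250

y = -6.6750x + 121.8250


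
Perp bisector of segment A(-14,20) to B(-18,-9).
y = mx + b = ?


Midpoint = (-16, 5.5)
Slope of AB = dy/dx = -29/(-4) = 7.2500
Perp slope = -dx/dy = -4/29 = -0.1379
b = My - (perp slope)*Mx = 5.5 + (-4*(-16))/(-29) = 5.5 - 2.2069 = 3.2931

y = -0.1379x + 3.2931


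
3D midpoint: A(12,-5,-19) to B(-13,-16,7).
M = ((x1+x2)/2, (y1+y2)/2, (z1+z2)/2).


Mx = (12- 13)/2 = -0.5000
My = (-5- 16)/2 = -10.5000
Mz = (-19+7)/2 = -6.0000

M = (-0.5000, -10.5000, -6.0000)


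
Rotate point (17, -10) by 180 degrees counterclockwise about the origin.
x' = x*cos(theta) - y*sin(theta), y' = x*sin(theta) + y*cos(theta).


cos(180) = -1, sin(180) = 0
x' = 17*(-1) + 10*0 = -17
y' = 17*0 - 10*(-1) = 10

(-17, 10)


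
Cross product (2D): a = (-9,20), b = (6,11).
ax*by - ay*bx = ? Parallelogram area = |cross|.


cross = -9*11 - 20*6 = -99 - 120 = -219
Parallelogram area = |-219| = 219

cross = -219, parallelogram area = 219


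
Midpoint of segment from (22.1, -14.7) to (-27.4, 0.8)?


Mx = (22.1 - 27.4)/2 = -5.3/2 = -2.6500
My = (-14.7 + 0.8)/2 = -13.9/2 = -6.9500

(-2.6500, -6.9500)


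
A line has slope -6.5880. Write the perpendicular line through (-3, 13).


Perpendicular slope = -1/m1 = -1/(-6.5880) = 0.1518
b2 = y0 - m2*x0 = 13 - 3/(-6.5880) = 13 + 0.4554 = 13.4554

y = 0.1518x + 13.4554


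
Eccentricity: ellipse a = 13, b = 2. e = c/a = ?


c = sqrt(169-4) = sqrt(165) = 12.8452
e = c/a = sqrt(165)/13 = 0.9881

e = 0.9881


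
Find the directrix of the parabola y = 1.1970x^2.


a = 1.1970
1/(4a) = 0.2089
directrix: y = -0.2089 = -0.2089

y = -0.2089


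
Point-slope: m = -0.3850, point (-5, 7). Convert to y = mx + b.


y - 7 = -0.3850(x + 5)
y = -0.3850x + 7 + 0.3850*(-5)
y = -0.3850x + 5.0750

y = -0.3850x + 5.0750


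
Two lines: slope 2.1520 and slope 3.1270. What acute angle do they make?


m1-m2 = -0.975
1+m1*m2 = 7.729304
tan(theta) = |-0.975/7.729304| = 0.126143
theta = arctan(|-0.975/7.729304|) = 7.1895 degrees (acute angle)

7.1895 degrees


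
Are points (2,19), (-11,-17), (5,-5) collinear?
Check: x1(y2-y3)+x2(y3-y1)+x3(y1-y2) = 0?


2*(-17+ 5) - 11*(-5-19) + 5*(19+ 17)
= -24 + 264 + 180 = 420

No, not collinear (determinant = 420)


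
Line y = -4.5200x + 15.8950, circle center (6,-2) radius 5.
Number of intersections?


Substitute y = -4.5200x + 15.8950: (x-6)^2 + (-4.5200x+15.8950+ 2)^2 = 25
Expand to Ax^2 + Bx + C = 0, where b-k = 17.895
A = 1+m^2 = 21.4304
B = 2(m(b-k) - h) = 2(-4.5200*17.895 - 6) = -173.7708
C = h^2 + (b-k)^2 - r^2 = 36 + 320.231025 - 25 = 331.231025
disc = B^2-4AC = 30196.2909 - 28393.6534 = 1802.6375
disc > 0

2 intersection points


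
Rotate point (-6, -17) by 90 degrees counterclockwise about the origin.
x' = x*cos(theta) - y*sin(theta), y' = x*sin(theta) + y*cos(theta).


cos(90) = 0, sin(90) = 1
x' = -6*0 + 17*1 = 17
y' = -6*1 - 17*0 = -6

(17, -6)


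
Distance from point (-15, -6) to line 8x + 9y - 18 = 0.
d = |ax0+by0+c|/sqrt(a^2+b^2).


|8*(-15) + 9*(-6) - 18| = |-192| = 192
sqrt(64 + 81) = sqrt(145) = 12.0416
d = 192/sqrt(145) = 15.9447

15.9447


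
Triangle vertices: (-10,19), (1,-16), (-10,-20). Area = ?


-10*(-16+ 20) = -40
1*(-20-19) = -39
-10*(19+ 16) = -350
sum = -429
Area = |-429|/2 = 214.5000

214.5000 sq units


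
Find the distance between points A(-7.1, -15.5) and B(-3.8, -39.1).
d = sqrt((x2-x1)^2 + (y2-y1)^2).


dx = -3.8 + 7.1 = 3.3
dy = -39.1 + 15.5 = -23.6
d = sqrt(10.89 + 556.96) = sqrt(567.85) = 23.8296

23.8296


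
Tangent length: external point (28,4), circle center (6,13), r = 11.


d = sqrt((28-6)^2 + (4-13)^2) = sqrt(484+81) = 23.7697
L = sqrt(565.0000 - 121) = sqrt(444.0000) = 21.0713

21.0713


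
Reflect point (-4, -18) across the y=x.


Reflection rule for y=x: (y, x)
(-4, -18) -> (-18, -4)

(-18, -4)


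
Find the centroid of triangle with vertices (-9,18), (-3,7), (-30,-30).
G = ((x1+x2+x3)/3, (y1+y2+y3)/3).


Gx = (-9- 3- 30)/3 = -42/3 = -14.0000
Gy = (18+7- 30)/3 = -5/3 = -1.6667

G = (-14.0000, -1.6667)


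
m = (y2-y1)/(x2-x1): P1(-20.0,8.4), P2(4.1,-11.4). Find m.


dy = -11.4 - 8.4 = -19.8
dx = 4.1 + 20.0 = 24.1
m = -19.8/24.1 = -0.8216

m = -0.8216


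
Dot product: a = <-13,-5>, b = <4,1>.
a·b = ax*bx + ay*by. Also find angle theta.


a·b = -13*4 - 5*1 = -52 - 5 = -57
|a| = sqrt(169+25) = 13.9284
|b| = sqrt(16+1) = 4.1231
cos(theta) = -57/(sqrt(194)*sqrt(17)) = -57/sqrt(3298) = -0.992543
theta = arccos(-57/sqrt(3298)) = 172.9987 degrees

a·b = -57, theta = 172.9987 deg


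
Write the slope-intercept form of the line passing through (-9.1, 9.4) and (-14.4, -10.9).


m = (-20.3)/(-5.3) = 3.8302
b = y1 - m*x1 = 9.4 - (-20.3*(-9.1))/(-5.3) = 9.4 + 34.8547 = 44.2547

y = 3.8302x + 44.2547
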